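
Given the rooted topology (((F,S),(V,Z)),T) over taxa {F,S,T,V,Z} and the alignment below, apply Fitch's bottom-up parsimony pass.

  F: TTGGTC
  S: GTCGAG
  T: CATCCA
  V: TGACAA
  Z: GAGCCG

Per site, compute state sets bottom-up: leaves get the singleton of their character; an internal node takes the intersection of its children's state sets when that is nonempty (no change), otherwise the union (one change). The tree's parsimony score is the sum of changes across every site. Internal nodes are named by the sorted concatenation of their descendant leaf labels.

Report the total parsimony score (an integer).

[col 0] FS: children F:{T}, S:{G} ∪→ {G,T}; cost 1
[col 0] VZ: children V:{T}, Z:{G} ∪→ {G,T}; cost 1
[col 0] FSVZ: children FS:{G,T}, VZ:{G,T} ∩→ {G,T}; cost 0
[col 0] FSTVZ: children FSVZ:{G,T}, T:{C} ∪→ {C,G,T}; cost 1
[col 1] FS: children F:{T}, S:{T} ∩→ {T}; cost 0
[col 1] VZ: children V:{G}, Z:{A} ∪→ {A,G}; cost 1
[col 1] FSVZ: children FS:{T}, VZ:{A,G} ∪→ {A,G,T}; cost 1
[col 1] FSTVZ: children FSVZ:{A,G,T}, T:{A} ∩→ {A}; cost 0
[col 2] FS: children F:{G}, S:{C} ∪→ {C,G}; cost 1
[col 2] VZ: children V:{A}, Z:{G} ∪→ {A,G}; cost 1
[col 2] FSVZ: children FS:{C,G}, VZ:{A,G} ∩→ {G}; cost 0
[col 2] FSTVZ: children FSVZ:{G}, T:{T} ∪→ {G,T}; cost 1
[col 3] FS: children F:{G}, S:{G} ∩→ {G}; cost 0
[col 3] VZ: children V:{C}, Z:{C} ∩→ {C}; cost 0
[col 3] FSVZ: children FS:{G}, VZ:{C} ∪→ {C,G}; cost 1
[col 3] FSTVZ: children FSVZ:{C,G}, T:{C} ∩→ {C}; cost 0
[col 4] FS: children F:{T}, S:{A} ∪→ {A,T}; cost 1
[col 4] VZ: children V:{A}, Z:{C} ∪→ {A,C}; cost 1
[col 4] FSVZ: children FS:{A,T}, VZ:{A,C} ∩→ {A}; cost 0
[col 4] FSTVZ: children FSVZ:{A}, T:{C} ∪→ {A,C}; cost 1
[col 5] FS: children F:{C}, S:{G} ∪→ {C,G}; cost 1
[col 5] VZ: children V:{A}, Z:{G} ∪→ {A,G}; cost 1
[col 5] FSVZ: children FS:{C,G}, VZ:{A,G} ∩→ {G}; cost 0
[col 5] FSTVZ: children FSVZ:{G}, T:{A} ∪→ {A,G}; cost 1
per-site changes: [3, 2, 3, 1, 3, 3]; total = 15

15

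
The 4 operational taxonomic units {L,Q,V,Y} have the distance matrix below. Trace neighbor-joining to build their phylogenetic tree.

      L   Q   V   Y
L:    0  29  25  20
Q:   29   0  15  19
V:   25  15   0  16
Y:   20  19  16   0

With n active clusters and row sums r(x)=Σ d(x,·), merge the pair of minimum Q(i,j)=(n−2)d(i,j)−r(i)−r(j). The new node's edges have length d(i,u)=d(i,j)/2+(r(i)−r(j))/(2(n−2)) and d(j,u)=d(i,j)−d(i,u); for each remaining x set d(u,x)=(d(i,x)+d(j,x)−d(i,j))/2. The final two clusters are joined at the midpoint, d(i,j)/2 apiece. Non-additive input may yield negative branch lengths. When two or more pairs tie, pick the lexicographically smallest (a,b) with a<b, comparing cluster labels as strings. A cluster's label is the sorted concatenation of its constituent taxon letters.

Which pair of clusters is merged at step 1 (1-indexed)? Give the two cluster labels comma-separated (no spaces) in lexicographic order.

iteration 1: select L,Y (d=20, Q=-89); attach at lengths (59/4, 21/4); label the merged cluster LY
  updated: d(LY,Q)=14, d(LY,V)=21/2
iteration 2: select LY,Q (d=14, Q=-79/2); attach at lengths (19/4, 37/4); label the merged cluster LQY
  updated: d(LQY,V)=23/4
iteration 3: select LQY,V (d=23/4); attach at lengths (23/8, 23/8); label the merged cluster LQVY
final tree: (((L:59/4,Y:21/4):19/4,Q:37/4):23/8,V:23/8)
total length: 159/4

L,Y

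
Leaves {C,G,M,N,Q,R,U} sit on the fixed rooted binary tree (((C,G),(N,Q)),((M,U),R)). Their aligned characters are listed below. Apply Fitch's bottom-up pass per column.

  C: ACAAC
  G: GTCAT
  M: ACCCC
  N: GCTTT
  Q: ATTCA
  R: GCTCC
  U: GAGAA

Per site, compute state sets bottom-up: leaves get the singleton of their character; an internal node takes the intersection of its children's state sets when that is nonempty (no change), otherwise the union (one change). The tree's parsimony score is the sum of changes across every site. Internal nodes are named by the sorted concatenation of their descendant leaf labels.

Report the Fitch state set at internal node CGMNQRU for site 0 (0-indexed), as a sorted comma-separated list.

G

[col 0] CG: children C:{A}, G:{G} ∪→ {A,G}; cost 1
[col 0] NQ: children N:{G}, Q:{A} ∪→ {A,G}; cost 1
[col 0] CGNQ: children CG:{A,G}, NQ:{A,G} ∩→ {A,G}; cost 0
[col 0] MU: children M:{A}, U:{G} ∪→ {A,G}; cost 1
[col 0] MRU: children MU:{A,G}, R:{G} ∩→ {G}; cost 0
[col 0] CGMNQRU: children CGNQ:{A,G}, MRU:{G} ∩→ {G}; cost 0
[col 1] CG: children C:{C}, G:{T} ∪→ {C,T}; cost 1
[col 1] NQ: children N:{C}, Q:{T} ∪→ {C,T}; cost 1
[col 1] CGNQ: children CG:{C,T}, NQ:{C,T} ∩→ {C,T}; cost 0
[col 1] MU: children M:{C}, U:{A} ∪→ {A,C}; cost 1
[col 1] MRU: children MU:{A,C}, R:{C} ∩→ {C}; cost 0
[col 1] CGMNQRU: children CGNQ:{C,T}, MRU:{C} ∩→ {C}; cost 0
[col 2] CG: children C:{A}, G:{C} ∪→ {A,C}; cost 1
[col 2] NQ: children N:{T}, Q:{T} ∩→ {T}; cost 0
[col 2] CGNQ: children CG:{A,C}, NQ:{T} ∪→ {A,C,T}; cost 1
[col 2] MU: children M:{C}, U:{G} ∪→ {C,G}; cost 1
[col 2] MRU: children MU:{C,G}, R:{T} ∪→ {C,G,T}; cost 1
[col 2] CGMNQRU: children CGNQ:{A,C,T}, MRU:{C,G,T} ∩→ {C,T}; cost 0
[col 3] CG: children C:{A}, G:{A} ∩→ {A}; cost 0
[col 3] NQ: children N:{T}, Q:{C} ∪→ {C,T}; cost 1
[col 3] CGNQ: children CG:{A}, NQ:{C,T} ∪→ {A,C,T}; cost 1
[col 3] MU: children M:{C}, U:{A} ∪→ {A,C}; cost 1
[col 3] MRU: children MU:{A,C}, R:{C} ∩→ {C}; cost 0
[col 3] CGMNQRU: children CGNQ:{A,C,T}, MRU:{C} ∩→ {C}; cost 0
[col 4] CG: children C:{C}, G:{T} ∪→ {C,T}; cost 1
[col 4] NQ: children N:{T}, Q:{A} ∪→ {A,T}; cost 1
[col 4] CGNQ: children CG:{C,T}, NQ:{A,T} ∩→ {T}; cost 0
[col 4] MU: children M:{C}, U:{A} ∪→ {A,C}; cost 1
[col 4] MRU: children MU:{A,C}, R:{C} ∩→ {C}; cost 0
[col 4] CGMNQRU: children CGNQ:{T}, MRU:{C} ∪→ {C,T}; cost 1
per-site changes: [3, 3, 4, 3, 4]; total = 17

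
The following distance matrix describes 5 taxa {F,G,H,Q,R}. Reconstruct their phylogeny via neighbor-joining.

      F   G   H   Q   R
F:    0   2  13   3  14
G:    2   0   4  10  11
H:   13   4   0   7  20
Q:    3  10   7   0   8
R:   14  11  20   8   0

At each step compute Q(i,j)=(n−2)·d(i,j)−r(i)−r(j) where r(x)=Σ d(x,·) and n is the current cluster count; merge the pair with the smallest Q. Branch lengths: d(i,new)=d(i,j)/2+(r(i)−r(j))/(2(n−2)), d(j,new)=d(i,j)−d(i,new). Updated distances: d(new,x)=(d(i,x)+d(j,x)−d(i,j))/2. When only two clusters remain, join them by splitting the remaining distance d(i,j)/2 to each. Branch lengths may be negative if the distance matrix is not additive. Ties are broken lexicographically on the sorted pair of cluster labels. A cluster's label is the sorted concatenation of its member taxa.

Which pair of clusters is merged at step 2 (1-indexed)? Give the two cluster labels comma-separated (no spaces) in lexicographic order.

1. join G+H (d=4, Q=-59) ⇒ GH; edges |G|=-5/6, |H|=29/6
  updated: d(F,GH)=11/2, d(GH,Q)=13/2, d(GH,R)=27/2
2. join F+GH (d=11/2, Q=-37) ⇒ FGH; edges |F|=2, |GH|=7/2
  updated: d(FGH,Q)=2, d(FGH,R)=11
3. join FGH+Q (d=2, Q=-21) ⇒ FGHQ; edges |FGH|=5/2, |Q|=-1/2
  updated: d(FGHQ,R)=17/2
4. join FGHQ+R (d=17/2) ⇒ FGHQR; edges |FGHQ|=17/4, |R|=17/4
final tree: (((F:2,(G:-5/6,H:29/6):7/2):5/2,Q:-1/2):17/4,R:17/4)
total length: 20

F,GH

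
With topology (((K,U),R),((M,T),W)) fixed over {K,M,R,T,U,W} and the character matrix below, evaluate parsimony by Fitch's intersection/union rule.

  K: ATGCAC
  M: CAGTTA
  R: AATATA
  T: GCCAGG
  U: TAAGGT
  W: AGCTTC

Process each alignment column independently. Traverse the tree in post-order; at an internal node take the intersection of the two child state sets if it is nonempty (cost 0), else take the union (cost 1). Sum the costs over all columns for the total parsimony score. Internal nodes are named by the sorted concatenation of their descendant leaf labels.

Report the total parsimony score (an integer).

[col 0] KU: children K:{A}, U:{T} ∪→ {A,T}; cost 1
[col 0] KRU: children KU:{A,T}, R:{A} ∩→ {A}; cost 0
[col 0] MT: children M:{C}, T:{G} ∪→ {C,G}; cost 1
[col 0] MTW: children MT:{C,G}, W:{A} ∪→ {A,C,G}; cost 1
[col 0] KMRTUW: children KRU:{A}, MTW:{A,C,G} ∩→ {A}; cost 0
[col 1] KU: children K:{T}, U:{A} ∪→ {A,T}; cost 1
[col 1] KRU: children KU:{A,T}, R:{A} ∩→ {A}; cost 0
[col 1] MT: children M:{A}, T:{C} ∪→ {A,C}; cost 1
[col 1] MTW: children MT:{A,C}, W:{G} ∪→ {A,C,G}; cost 1
[col 1] KMRTUW: children KRU:{A}, MTW:{A,C,G} ∩→ {A}; cost 0
[col 2] KU: children K:{G}, U:{A} ∪→ {A,G}; cost 1
[col 2] KRU: children KU:{A,G}, R:{T} ∪→ {A,G,T}; cost 1
[col 2] MT: children M:{G}, T:{C} ∪→ {C,G}; cost 1
[col 2] MTW: children MT:{C,G}, W:{C} ∩→ {C}; cost 0
[col 2] KMRTUW: children KRU:{A,G,T}, MTW:{C} ∪→ {A,C,G,T}; cost 1
[col 3] KU: children K:{C}, U:{G} ∪→ {C,G}; cost 1
[col 3] KRU: children KU:{C,G}, R:{A} ∪→ {A,C,G}; cost 1
[col 3] MT: children M:{T}, T:{A} ∪→ {A,T}; cost 1
[col 3] MTW: children MT:{A,T}, W:{T} ∩→ {T}; cost 0
[col 3] KMRTUW: children KRU:{A,C,G}, MTW:{T} ∪→ {A,C,G,T}; cost 1
[col 4] KU: children K:{A}, U:{G} ∪→ {A,G}; cost 1
[col 4] KRU: children KU:{A,G}, R:{T} ∪→ {A,G,T}; cost 1
[col 4] MT: children M:{T}, T:{G} ∪→ {G,T}; cost 1
[col 4] MTW: children MT:{G,T}, W:{T} ∩→ {T}; cost 0
[col 4] KMRTUW: children KRU:{A,G,T}, MTW:{T} ∩→ {T}; cost 0
[col 5] KU: children K:{C}, U:{T} ∪→ {C,T}; cost 1
[col 5] KRU: children KU:{C,T}, R:{A} ∪→ {A,C,T}; cost 1
[col 5] MT: children M:{A}, T:{G} ∪→ {A,G}; cost 1
[col 5] MTW: children MT:{A,G}, W:{C} ∪→ {A,C,G}; cost 1
[col 5] KMRTUW: children KRU:{A,C,T}, MTW:{A,C,G} ∩→ {A,C}; cost 0
per-site changes: [3, 3, 4, 4, 3, 4]; total = 21

21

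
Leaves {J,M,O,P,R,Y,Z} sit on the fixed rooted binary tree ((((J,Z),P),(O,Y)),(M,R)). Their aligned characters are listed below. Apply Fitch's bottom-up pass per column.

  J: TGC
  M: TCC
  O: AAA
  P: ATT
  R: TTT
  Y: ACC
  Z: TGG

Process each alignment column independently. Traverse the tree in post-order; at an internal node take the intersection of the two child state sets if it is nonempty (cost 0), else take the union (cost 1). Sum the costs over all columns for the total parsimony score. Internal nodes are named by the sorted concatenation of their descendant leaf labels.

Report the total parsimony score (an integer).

10

[col 0] JZ: children J:{T}, Z:{T} ∩→ {T}; cost 0
[col 0] JPZ: children JZ:{T}, P:{A} ∪→ {A,T}; cost 1
[col 0] OY: children O:{A}, Y:{A} ∩→ {A}; cost 0
[col 0] JOPYZ: children JPZ:{A,T}, OY:{A} ∩→ {A}; cost 0
[col 0] MR: children M:{T}, R:{T} ∩→ {T}; cost 0
[col 0] JMOPRYZ: children JOPYZ:{A}, MR:{T} ∪→ {A,T}; cost 1
[col 1] JZ: children J:{G}, Z:{G} ∩→ {G}; cost 0
[col 1] JPZ: children JZ:{G}, P:{T} ∪→ {G,T}; cost 1
[col 1] OY: children O:{A}, Y:{C} ∪→ {A,C}; cost 1
[col 1] JOPYZ: children JPZ:{G,T}, OY:{A,C} ∪→ {A,C,G,T}; cost 1
[col 1] MR: children M:{C}, R:{T} ∪→ {C,T}; cost 1
[col 1] JMOPRYZ: children JOPYZ:{A,C,G,T}, MR:{C,T} ∩→ {C,T}; cost 0
[col 2] JZ: children J:{C}, Z:{G} ∪→ {C,G}; cost 1
[col 2] JPZ: children JZ:{C,G}, P:{T} ∪→ {C,G,T}; cost 1
[col 2] OY: children O:{A}, Y:{C} ∪→ {A,C}; cost 1
[col 2] JOPYZ: children JPZ:{C,G,T}, OY:{A,C} ∩→ {C}; cost 0
[col 2] MR: children M:{C}, R:{T} ∪→ {C,T}; cost 1
[col 2] JMOPRYZ: children JOPYZ:{C}, MR:{C,T} ∩→ {C}; cost 0
per-site changes: [2, 4, 4]; total = 10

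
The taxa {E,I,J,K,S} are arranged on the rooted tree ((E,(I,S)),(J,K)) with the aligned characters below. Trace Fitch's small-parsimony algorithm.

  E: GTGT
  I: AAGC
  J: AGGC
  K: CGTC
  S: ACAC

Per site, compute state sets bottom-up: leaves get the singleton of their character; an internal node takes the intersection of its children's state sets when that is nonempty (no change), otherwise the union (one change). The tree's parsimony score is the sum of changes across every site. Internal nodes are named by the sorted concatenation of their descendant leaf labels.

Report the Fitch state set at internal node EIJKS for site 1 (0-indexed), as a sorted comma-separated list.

IS@0: {A} ∩ {A} = {A} (intersection, +0)
EIS@0: {G} ∪ {A} = {A,G} (union, +1)
JK@0: {A} ∪ {C} = {A,C} (union, +1)
EIJKS@0: {A,G} ∩ {A,C} = {A} (intersection, +0)
IS@1: {A} ∪ {C} = {A,C} (union, +1)
EIS@1: {T} ∪ {A,C} = {A,C,T} (union, +1)
JK@1: {G} ∩ {G} = {G} (intersection, +0)
EIJKS@1: {A,C,T} ∪ {G} = {A,C,G,T} (union, +1)
IS@2: {G} ∪ {A} = {A,G} (union, +1)
EIS@2: {G} ∩ {A,G} = {G} (intersection, +0)
JK@2: {G} ∪ {T} = {G,T} (union, +1)
EIJKS@2: {G} ∩ {G,T} = {G} (intersection, +0)
IS@3: {C} ∩ {C} = {C} (intersection, +0)
EIS@3: {T} ∪ {C} = {C,T} (union, +1)
JK@3: {C} ∩ {C} = {C} (intersection, +0)
EIJKS@3: {C,T} ∩ {C} = {C} (intersection, +0)
per-site changes: [2, 3, 2, 1]; total = 8

A,C,G,T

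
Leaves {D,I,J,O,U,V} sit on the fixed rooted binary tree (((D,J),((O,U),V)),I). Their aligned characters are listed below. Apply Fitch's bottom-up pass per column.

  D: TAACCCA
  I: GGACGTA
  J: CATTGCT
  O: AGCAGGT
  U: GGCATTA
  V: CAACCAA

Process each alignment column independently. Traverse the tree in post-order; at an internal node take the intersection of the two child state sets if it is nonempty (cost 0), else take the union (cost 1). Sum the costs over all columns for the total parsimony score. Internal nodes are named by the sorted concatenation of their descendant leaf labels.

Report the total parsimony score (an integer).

18

site 0, node DJ: D={T} ∪ J={C} → {C,T} (+1)
site 0, node OU: O={A} ∪ U={G} → {A,G} (+1)
site 0, node OUV: OU={A,G} ∪ V={C} → {A,C,G} (+1)
site 0, node DJOUV: DJ={C,T} ∩ OUV={A,C,G} → {C} (+0)
site 0, node DIJOUV: DJOUV={C} ∪ I={G} → {C,G} (+1)
site 1, node DJ: D={A} ∩ J={A} → {A} (+0)
site 1, node OU: O={G} ∩ U={G} → {G} (+0)
site 1, node OUV: OU={G} ∪ V={A} → {A,G} (+1)
site 1, node DJOUV: DJ={A} ∩ OUV={A,G} → {A} (+0)
site 1, node DIJOUV: DJOUV={A} ∪ I={G} → {A,G} (+1)
site 2, node DJ: D={A} ∪ J={T} → {A,T} (+1)
site 2, node OU: O={C} ∩ U={C} → {C} (+0)
site 2, node OUV: OU={C} ∪ V={A} → {A,C} (+1)
site 2, node DJOUV: DJ={A,T} ∩ OUV={A,C} → {A} (+0)
site 2, node DIJOUV: DJOUV={A} ∩ I={A} → {A} (+0)
site 3, node DJ: D={C} ∪ J={T} → {C,T} (+1)
site 3, node OU: O={A} ∩ U={A} → {A} (+0)
site 3, node OUV: OU={A} ∪ V={C} → {A,C} (+1)
site 3, node DJOUV: DJ={C,T} ∩ OUV={A,C} → {C} (+0)
site 3, node DIJOUV: DJOUV={C} ∩ I={C} → {C} (+0)
site 4, node DJ: D={C} ∪ J={G} → {C,G} (+1)
site 4, node OU: O={G} ∪ U={T} → {G,T} (+1)
site 4, node OUV: OU={G,T} ∪ V={C} → {C,G,T} (+1)
site 4, node DJOUV: DJ={C,G} ∩ OUV={C,G,T} → {C,G} (+0)
site 4, node DIJOUV: DJOUV={C,G} ∩ I={G} → {G} (+0)
site 5, node DJ: D={C} ∩ J={C} → {C} (+0)
site 5, node OU: O={G} ∪ U={T} → {G,T} (+1)
site 5, node OUV: OU={G,T} ∪ V={A} → {A,G,T} (+1)
site 5, node DJOUV: DJ={C} ∪ OUV={A,G,T} → {A,C,G,T} (+1)
site 5, node DIJOUV: DJOUV={A,C,G,T} ∩ I={T} → {T} (+0)
site 6, node DJ: D={A} ∪ J={T} → {A,T} (+1)
site 6, node OU: O={T} ∪ U={A} → {A,T} (+1)
site 6, node OUV: OU={A,T} ∩ V={A} → {A} (+0)
site 6, node DJOUV: DJ={A,T} ∩ OUV={A} → {A} (+0)
site 6, node DIJOUV: DJOUV={A} ∩ I={A} → {A} (+0)
per-site changes: [4, 2, 2, 2, 3, 3, 2]; total = 18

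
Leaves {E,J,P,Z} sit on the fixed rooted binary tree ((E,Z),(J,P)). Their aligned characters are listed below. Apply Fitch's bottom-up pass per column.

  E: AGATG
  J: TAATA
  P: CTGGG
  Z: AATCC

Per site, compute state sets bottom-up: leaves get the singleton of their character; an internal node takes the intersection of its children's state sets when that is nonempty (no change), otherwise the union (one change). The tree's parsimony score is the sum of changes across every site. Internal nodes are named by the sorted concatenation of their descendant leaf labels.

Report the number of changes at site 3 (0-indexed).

2

[col 0] EZ: children E:{A}, Z:{A} ∩→ {A}; cost 0
[col 0] JP: children J:{T}, P:{C} ∪→ {C,T}; cost 1
[col 0] EJPZ: children EZ:{A}, JP:{C,T} ∪→ {A,C,T}; cost 1
[col 1] EZ: children E:{G}, Z:{A} ∪→ {A,G}; cost 1
[col 1] JP: children J:{A}, P:{T} ∪→ {A,T}; cost 1
[col 1] EJPZ: children EZ:{A,G}, JP:{A,T} ∩→ {A}; cost 0
[col 2] EZ: children E:{A}, Z:{T} ∪→ {A,T}; cost 1
[col 2] JP: children J:{A}, P:{G} ∪→ {A,G}; cost 1
[col 2] EJPZ: children EZ:{A,T}, JP:{A,G} ∩→ {A}; cost 0
[col 3] EZ: children E:{T}, Z:{C} ∪→ {C,T}; cost 1
[col 3] JP: children J:{T}, P:{G} ∪→ {G,T}; cost 1
[col 3] EJPZ: children EZ:{C,T}, JP:{G,T} ∩→ {T}; cost 0
[col 4] EZ: children E:{G}, Z:{C} ∪→ {C,G}; cost 1
[col 4] JP: children J:{A}, P:{G} ∪→ {A,G}; cost 1
[col 4] EJPZ: children EZ:{C,G}, JP:{A,G} ∩→ {G}; cost 0
per-site changes: [2, 2, 2, 2, 2]; total = 10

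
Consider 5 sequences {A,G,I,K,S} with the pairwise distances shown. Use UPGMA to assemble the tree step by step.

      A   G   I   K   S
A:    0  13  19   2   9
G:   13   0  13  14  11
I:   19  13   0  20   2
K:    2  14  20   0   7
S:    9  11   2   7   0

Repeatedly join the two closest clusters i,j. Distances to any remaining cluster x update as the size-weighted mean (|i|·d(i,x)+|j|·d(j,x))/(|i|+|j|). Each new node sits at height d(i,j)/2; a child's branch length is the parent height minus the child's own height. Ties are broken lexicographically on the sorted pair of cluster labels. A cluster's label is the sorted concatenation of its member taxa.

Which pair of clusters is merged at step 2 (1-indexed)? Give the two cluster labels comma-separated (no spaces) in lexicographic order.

I,S

iteration 1: select A,K (d=2); attach at lengths (1, 1); label the merged cluster AK
  updated: d(AK,G)=27/2, d(AK,I)=39/2, d(AK,S)=8
iteration 2: select I,S (d=2); attach at lengths (1, 1); label the merged cluster IS
  updated: d(AK,IS)=55/4, d(G,IS)=12
iteration 3: select G,IS (d=12); attach at lengths (6, 5); label the merged cluster GIS
  updated: d(AK,GIS)=41/3
iteration 4: select AK,GIS (d=41/3); attach at lengths (35/6, 5/6); label the merged cluster AGIKS
final tree: ((A:1,K:1):35/6,(G:6,(I:1,S:1):5):5/6)
total length: 65/3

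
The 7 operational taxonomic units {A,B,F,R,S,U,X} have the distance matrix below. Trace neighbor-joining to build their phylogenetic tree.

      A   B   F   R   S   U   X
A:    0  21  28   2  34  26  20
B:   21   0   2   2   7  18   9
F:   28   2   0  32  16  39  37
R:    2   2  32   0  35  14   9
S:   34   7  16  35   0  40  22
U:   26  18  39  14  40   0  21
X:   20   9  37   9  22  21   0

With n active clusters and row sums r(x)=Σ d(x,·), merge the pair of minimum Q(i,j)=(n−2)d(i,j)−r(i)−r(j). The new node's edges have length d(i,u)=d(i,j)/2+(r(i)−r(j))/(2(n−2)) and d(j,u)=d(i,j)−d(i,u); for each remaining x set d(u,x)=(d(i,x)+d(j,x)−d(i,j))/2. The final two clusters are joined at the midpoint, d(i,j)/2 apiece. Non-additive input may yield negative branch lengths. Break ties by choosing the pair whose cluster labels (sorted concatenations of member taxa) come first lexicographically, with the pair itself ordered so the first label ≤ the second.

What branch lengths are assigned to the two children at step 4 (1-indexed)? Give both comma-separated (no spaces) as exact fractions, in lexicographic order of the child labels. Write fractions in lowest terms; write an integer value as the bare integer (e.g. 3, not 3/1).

iteration 1: select F,S (d=16, Q=-228); attach at lengths (8, 8); label the merged cluster FS
  updated: d(A,FS)=23, d(B,FS)=-7/2, d(FS,R)=51/2, d(FS,U)=63/2, d(FS,X)=43/2
iteration 2: select B,FS (d=-7/2, Q=-317/2); attach at lengths (-131/16, 75/16); label the merged cluster BFS
  updated: d(A,BFS)=95/4, d(BFS,R)=31/2, d(BFS,U)=53/2, d(BFS,X)=17
iteration 3: select A,R (d=2, Q=-425/4); attach at lengths (149/24, -101/24); label the merged cluster AR
  updated: d(AR,BFS)=149/8, d(AR,U)=19, d(AR,X)=27/2
iteration 4: select AR,U (d=19, Q=-637/8); attach at lengths (181/32, 427/32); label the merged cluster ARU
  updated: d(ARU,BFS)=209/16, d(ARU,X)=31/4
iteration 5: select ARU,BFS (d=209/16, Q=-605/16); attach at lengths (61/32, 357/32); label the merged cluster ABFRSU
  updated: d(ABFRSU,X)=187/32
iteration 6: select ABFRSU,X (d=187/32); attach at lengths (187/64, 187/64); label the merged cluster ABFRSUX
final tree: ((((A:149/24,R:-101/24):181/32,U:427/32):61/32,(B:-131/16,(F:8,S:8):75/16):357/32):187/64,X:187/64)
total length: 1677/32

181/32,427/32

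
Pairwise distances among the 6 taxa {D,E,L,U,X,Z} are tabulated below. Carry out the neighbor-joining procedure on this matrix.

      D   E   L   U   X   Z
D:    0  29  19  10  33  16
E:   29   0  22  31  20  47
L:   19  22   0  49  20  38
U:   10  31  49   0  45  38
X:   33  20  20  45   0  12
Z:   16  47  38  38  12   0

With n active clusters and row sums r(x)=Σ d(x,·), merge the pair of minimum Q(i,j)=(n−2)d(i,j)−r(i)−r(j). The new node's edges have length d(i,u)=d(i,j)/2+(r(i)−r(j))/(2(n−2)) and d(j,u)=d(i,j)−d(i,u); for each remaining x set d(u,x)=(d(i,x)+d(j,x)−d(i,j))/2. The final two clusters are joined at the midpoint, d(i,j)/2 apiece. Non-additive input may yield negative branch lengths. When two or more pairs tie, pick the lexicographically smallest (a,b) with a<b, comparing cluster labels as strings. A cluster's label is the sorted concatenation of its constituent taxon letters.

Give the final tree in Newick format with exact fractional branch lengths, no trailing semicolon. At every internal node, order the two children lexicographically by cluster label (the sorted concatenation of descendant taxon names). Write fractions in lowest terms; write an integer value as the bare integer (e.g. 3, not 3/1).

((((D:-13/4,U:53/4):95/8,(X:1/2,Z:23/2):81/8):33/8,E:89/8):87/16,L:87/16)

1. join D+U (d=10, Q=-240) ⇒ DU; edges |D|=-13/4, |U|=53/4
  updated: d(DU,E)=25, d(DU,L)=29, d(DU,X)=34, d(DU,Z)=22
2. join X+Z (d=12, Q=-169) ⇒ XZ; edges |X|=1/2, |Z|=23/2
  updated: d(DU,XZ)=22, d(E,XZ)=55/2, d(L,XZ)=23
3. join DU+XZ (d=22, Q=-209/2) ⇒ DUXZ; edges |DU|=95/8, |XZ|=81/8
  updated: d(DUXZ,E)=61/4, d(DUXZ,L)=15
4. join DUXZ+E (d=61/4, Q=-209/4) ⇒ DEUXZ; edges |DUXZ|=33/8, |E|=89/8
  updated: d(DEUXZ,L)=87/8
5. join DEUXZ+L (d=87/8) ⇒ DELUXZ; edges |DEUXZ|=87/16, |L|=87/16
final tree: ((((D:-13/4,U:53/4):95/8,(X:1/2,Z:23/2):81/8):33/8,E:89/8):87/16,L:87/16)
total length: 561/8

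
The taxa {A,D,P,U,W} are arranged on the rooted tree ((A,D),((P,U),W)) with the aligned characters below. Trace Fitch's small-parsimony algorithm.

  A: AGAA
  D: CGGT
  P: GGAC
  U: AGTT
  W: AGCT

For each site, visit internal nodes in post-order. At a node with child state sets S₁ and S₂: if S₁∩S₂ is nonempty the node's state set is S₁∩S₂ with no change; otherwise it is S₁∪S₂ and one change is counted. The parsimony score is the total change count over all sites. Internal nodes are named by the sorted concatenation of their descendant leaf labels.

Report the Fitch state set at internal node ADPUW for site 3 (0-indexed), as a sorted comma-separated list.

AD@0: {A} ∪ {C} = {A,C} (union, +1)
PU@0: {G} ∪ {A} = {A,G} (union, +1)
PUW@0: {A,G} ∩ {A} = {A} (intersection, +0)
ADPUW@0: {A,C} ∩ {A} = {A} (intersection, +0)
AD@1: {G} ∩ {G} = {G} (intersection, +0)
PU@1: {G} ∩ {G} = {G} (intersection, +0)
PUW@1: {G} ∩ {G} = {G} (intersection, +0)
ADPUW@1: {G} ∩ {G} = {G} (intersection, +0)
AD@2: {A} ∪ {G} = {A,G} (union, +1)
PU@2: {A} ∪ {T} = {A,T} (union, +1)
PUW@2: {A,T} ∪ {C} = {A,C,T} (union, +1)
ADPUW@2: {A,G} ∩ {A,C,T} = {A} (intersection, +0)
AD@3: {A} ∪ {T} = {A,T} (union, +1)
PU@3: {C} ∪ {T} = {C,T} (union, +1)
PUW@3: {C,T} ∩ {T} = {T} (intersection, +0)
ADPUW@3: {A,T} ∩ {T} = {T} (intersection, +0)
per-site changes: [2, 0, 3, 2]; total = 7

T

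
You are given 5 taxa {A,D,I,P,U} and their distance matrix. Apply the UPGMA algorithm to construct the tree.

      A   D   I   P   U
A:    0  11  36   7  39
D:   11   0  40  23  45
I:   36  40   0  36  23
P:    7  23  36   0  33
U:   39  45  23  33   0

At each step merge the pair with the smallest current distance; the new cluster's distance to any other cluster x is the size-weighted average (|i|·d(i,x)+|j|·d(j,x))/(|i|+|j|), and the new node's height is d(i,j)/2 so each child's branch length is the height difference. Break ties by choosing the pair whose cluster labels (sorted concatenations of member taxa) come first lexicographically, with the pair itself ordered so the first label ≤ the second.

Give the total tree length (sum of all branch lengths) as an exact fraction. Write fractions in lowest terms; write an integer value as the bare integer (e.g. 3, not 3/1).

step 1: merge (A,P) at d=7; branch lengths A→7/2, P→7/2; new cluster AP
  updated: d(AP,D)=17, d(AP,I)=36, d(AP,U)=36
step 2: merge (AP,D) at d=17; branch lengths AP→5, D→17/2; new cluster ADP
  updated: d(ADP,I)=112/3, d(ADP,U)=39
step 3: merge (I,U) at d=23; branch lengths I→23/2, U→23/2; new cluster IU
  updated: d(ADP,IU)=229/6
step 4: merge (ADP,IU) at d=229/6; branch lengths ADP→127/12, IU→91/12; new cluster ADIPU
final tree: (((A:7/2,P:7/2):5,D:17/2):127/12,(I:23/2,U:23/2):91/12)
total length: 185/3

185/3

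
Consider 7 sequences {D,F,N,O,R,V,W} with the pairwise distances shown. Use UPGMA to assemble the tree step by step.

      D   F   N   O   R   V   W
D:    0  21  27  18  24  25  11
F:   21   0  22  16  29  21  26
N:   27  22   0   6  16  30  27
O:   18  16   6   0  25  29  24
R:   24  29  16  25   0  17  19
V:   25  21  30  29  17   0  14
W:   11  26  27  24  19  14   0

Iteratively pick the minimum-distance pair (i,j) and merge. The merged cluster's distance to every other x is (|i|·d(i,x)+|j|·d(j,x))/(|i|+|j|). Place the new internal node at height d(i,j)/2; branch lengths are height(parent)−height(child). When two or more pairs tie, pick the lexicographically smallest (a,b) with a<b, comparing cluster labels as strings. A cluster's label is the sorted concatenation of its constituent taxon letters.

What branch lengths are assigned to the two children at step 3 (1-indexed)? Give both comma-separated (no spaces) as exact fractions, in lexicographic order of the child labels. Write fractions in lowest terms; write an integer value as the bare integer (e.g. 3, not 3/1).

iteration 1: select N,O (d=6); attach at lengths (3, 3); label the merged cluster NO
  updated: d(D,NO)=45/2, d(F,NO)=19, d(NO,R)=41/2, d(NO,V)=59/2, d(NO,W)=51/2
iteration 2: select D,W (d=11); attach at lengths (11/2, 11/2); label the merged cluster DW
  updated: d(DW,F)=47/2, d(DW,NO)=24, d(DW,R)=43/2, d(DW,V)=39/2
iteration 3: select R,V (d=17); attach at lengths (17/2, 17/2); label the merged cluster RV
  updated: d(DW,RV)=41/2, d(F,RV)=25, d(NO,RV)=25
iteration 4: select F,NO (d=19); attach at lengths (19/2, 13/2); label the merged cluster FNO
  updated: d(DW,FNO)=143/6, d(FNO,RV)=25
iteration 5: select DW,RV (d=41/2); attach at lengths (19/4, 7/4); label the merged cluster DRVW
  updated: d(DRVW,FNO)=293/12
iteration 6: select DRVW,FNO (d=293/12); attach at lengths (47/24, 65/24); label the merged cluster DFNORVW
final tree: (((D:11/2,W:11/2):19/4,(R:17/2,V:17/2):7/4):47/24,(F:19/2,(N:3,O:3):13/2):65/24)
total length: 367/6

17/2,17/2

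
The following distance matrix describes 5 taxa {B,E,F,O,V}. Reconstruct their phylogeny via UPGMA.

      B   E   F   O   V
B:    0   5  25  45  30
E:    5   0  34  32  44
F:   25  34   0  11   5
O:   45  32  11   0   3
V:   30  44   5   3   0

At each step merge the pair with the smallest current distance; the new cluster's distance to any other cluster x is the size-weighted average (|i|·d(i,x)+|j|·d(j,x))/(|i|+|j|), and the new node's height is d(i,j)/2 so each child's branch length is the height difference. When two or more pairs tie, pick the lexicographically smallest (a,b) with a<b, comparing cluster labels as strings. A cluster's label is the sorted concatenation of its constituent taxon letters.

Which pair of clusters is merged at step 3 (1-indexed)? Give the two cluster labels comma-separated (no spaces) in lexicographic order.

1. join O+V (d=3) ⇒ OV; edges |O|=3/2, |V|=3/2
  updated: d(B,OV)=75/2, d(E,OV)=38, d(F,OV)=8
2. join B+E (d=5) ⇒ BE; edges |B|=5/2, |E|=5/2
  updated: d(BE,F)=59/2, d(BE,OV)=151/4
3. join F+OV (d=8) ⇒ FOV; edges |F|=4, |OV|=5/2
  updated: d(BE,FOV)=35
4. join BE+FOV (d=35) ⇒ BEFOV; edges |BE|=15, |FOV|=27/2
final tree: ((B:5/2,E:5/2):15,(F:4,(O:3/2,V:3/2):5/2):27/2)
total length: 43

F,OV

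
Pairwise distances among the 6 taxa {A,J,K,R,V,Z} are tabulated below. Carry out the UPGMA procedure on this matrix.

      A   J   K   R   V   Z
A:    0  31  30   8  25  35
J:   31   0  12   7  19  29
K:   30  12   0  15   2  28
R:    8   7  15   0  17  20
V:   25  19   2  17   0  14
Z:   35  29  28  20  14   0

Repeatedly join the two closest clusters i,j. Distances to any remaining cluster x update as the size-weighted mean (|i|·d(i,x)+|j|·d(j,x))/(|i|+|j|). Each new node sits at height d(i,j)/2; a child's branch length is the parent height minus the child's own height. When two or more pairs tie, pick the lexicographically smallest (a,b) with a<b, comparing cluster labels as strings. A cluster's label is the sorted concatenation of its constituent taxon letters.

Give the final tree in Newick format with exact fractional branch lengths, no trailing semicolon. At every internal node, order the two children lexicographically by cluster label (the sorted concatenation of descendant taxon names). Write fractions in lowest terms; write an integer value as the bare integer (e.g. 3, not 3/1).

(A:129/10,(((J:7/2,R:7/2):35/8,(K:1,V:1):55/8):7/2,Z:91/8):61/40)

step 1: merge (K,V) at d=2; branch lengths K→1, V→1; new cluster KV
  updated: d(A,KV)=55/2, d(J,KV)=31/2, d(KV,R)=16, d(KV,Z)=21
step 2: merge (J,R) at d=7; branch lengths J→7/2, R→7/2; new cluster JR
  updated: d(A,JR)=39/2, d(JR,KV)=63/4, d(JR,Z)=49/2
step 3: merge (JR,KV) at d=63/4; branch lengths JR→35/8, KV→55/8; new cluster JKRV
  updated: d(A,JKRV)=47/2, d(JKRV,Z)=91/4
step 4: merge (JKRV,Z) at d=91/4; branch lengths JKRV→7/2, Z→91/8; new cluster JKRVZ
  updated: d(A,JKRVZ)=129/5
step 5: merge (A,JKRVZ) at d=129/5; branch lengths A→129/10, JKRVZ→61/40; new cluster AJKRVZ
final tree: (A:129/10,(((J:7/2,R:7/2):35/8,(K:1,V:1):55/8):7/2,Z:91/8):61/40)
total length: 991/20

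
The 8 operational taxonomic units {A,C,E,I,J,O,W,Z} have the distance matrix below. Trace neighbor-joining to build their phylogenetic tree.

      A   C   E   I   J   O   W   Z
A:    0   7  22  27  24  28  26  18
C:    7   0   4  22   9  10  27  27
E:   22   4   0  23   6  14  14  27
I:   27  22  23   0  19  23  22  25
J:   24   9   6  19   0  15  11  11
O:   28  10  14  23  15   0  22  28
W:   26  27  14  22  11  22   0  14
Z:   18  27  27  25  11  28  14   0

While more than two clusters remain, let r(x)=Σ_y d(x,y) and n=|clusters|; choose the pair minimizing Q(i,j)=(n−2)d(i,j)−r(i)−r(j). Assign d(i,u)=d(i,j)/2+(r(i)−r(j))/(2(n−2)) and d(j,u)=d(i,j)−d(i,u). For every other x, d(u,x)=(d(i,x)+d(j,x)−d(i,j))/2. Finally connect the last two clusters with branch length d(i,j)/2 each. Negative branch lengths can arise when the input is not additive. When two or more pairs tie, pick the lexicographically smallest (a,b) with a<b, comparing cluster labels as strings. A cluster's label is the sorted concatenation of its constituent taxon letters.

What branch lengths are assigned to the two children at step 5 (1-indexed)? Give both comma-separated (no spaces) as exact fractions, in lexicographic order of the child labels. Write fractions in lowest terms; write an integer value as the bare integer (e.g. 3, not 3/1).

iteration 1: select A,C (d=7, Q=-216); attach at lengths (22/3, -1/3); label the merged cluster AC
  updated: d(AC,E)=19/2, d(AC,I)=21, d(AC,J)=13, d(AC,O)=31/2, d(AC,W)=23, d(AC,Z)=19
iteration 2: select W,Z (d=14, Q=-160); attach at lengths (26/5, 44/5); label the merged cluster WZ
  updated: d(AC,WZ)=14, d(E,WZ)=27/2, d(I,WZ)=33/2, d(J,WZ)=4, d(O,WZ)=18
iteration 3: select J,WZ (d=4, Q=-107); attach at lengths (7/8, 25/8); label the merged cluster JWZ
  updated: d(AC,JWZ)=23/2, d(E,JWZ)=31/4, d(I,JWZ)=63/4, d(JWZ,O)=29/2
iteration 4: select I,JWZ (d=63/4, Q=-85); attach at lengths (161/12, 7/3); label the merged cluster IJWZ
  updated: d(AC,IJWZ)=67/8, d(E,IJWZ)=15/2, d(IJWZ,O)=87/8
iteration 5: select AC,E (d=19/2, Q=-363/8); attach at lengths (171/32, 133/32); label the merged cluster ACE
  updated: d(ACE,IJWZ)=51/16, d(ACE,O)=10
iteration 6: select ACE,IJWZ (d=51/16, Q=-385/16); attach at lengths (37/32, 65/32); label the merged cluster ACEIJWZ
  updated: d(ACEIJWZ,O)=283/32
iteration 7: select ACEIJWZ,O (d=283/32); attach at lengths (283/64, 283/64); label the merged cluster ACEIJOWZ
final tree: ((((A:22/3,C:-1/3):171/32,E:133/32):37/32,(I:161/12,(J:7/8,(W:26/5,Z:44/5):25/8):7/3):65/32):283/64,O:283/64)
total length: 1993/32

171/32,133/32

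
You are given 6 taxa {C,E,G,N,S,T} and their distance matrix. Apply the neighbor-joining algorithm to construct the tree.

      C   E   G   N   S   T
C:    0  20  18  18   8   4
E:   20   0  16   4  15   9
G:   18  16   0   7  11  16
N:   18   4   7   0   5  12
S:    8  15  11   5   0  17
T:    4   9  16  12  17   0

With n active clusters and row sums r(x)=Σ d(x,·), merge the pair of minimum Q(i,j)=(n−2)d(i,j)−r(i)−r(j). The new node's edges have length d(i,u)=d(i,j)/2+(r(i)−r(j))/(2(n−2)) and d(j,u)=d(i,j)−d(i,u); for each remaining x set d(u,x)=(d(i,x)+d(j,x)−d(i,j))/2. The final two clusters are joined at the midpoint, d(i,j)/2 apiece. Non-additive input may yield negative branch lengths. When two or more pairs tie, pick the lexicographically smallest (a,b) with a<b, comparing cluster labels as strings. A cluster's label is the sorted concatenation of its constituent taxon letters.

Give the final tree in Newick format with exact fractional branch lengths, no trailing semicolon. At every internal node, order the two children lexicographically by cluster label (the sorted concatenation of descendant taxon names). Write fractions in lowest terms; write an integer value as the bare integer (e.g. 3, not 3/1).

((((C:13/4,T:3/4):111/16,S:57/16):19/16,(E:61/12,N:-13/12):47/16):105/32,G:105/32)

iteration 1: select C,T (d=4, Q=-110); attach at lengths (13/4, 3/4); label the merged cluster CT
  updated: d(CT,E)=25/2, d(CT,G)=15, d(CT,N)=13, d(CT,S)=21/2
iteration 2: select E,N (d=4, Q=-129/2); attach at lengths (61/12, -13/12); label the merged cluster EN
  updated: d(CT,EN)=43/4, d(EN,G)=19/2, d(EN,S)=8
iteration 3: select CT,S (d=21/2, Q=-179/4); attach at lengths (111/16, 57/16); label the merged cluster CST
  updated: d(CST,EN)=33/8, d(CST,G)=31/4
iteration 4: select CST,EN (d=33/8, Q=-171/8); attach at lengths (19/16, 47/16); label the merged cluster CENST
  updated: d(CENST,G)=105/16
iteration 5: select CENST,G (d=105/16); attach at lengths (105/32, 105/32); label the merged cluster CEGNST
final tree: ((((C:13/4,T:3/4):111/16,S:57/16):19/16,(E:61/12,N:-13/12):47/16):105/32,G:105/32)
total length: 467/16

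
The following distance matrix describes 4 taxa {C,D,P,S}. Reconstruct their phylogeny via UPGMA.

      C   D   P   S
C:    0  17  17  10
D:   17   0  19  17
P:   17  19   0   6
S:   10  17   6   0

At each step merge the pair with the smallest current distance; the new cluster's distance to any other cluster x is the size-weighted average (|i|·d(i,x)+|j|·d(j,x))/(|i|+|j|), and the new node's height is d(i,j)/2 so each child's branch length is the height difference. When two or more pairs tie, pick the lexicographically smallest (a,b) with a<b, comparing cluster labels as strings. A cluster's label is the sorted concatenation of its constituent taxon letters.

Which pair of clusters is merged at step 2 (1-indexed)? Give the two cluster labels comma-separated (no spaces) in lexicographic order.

C,PS

1. join P+S (d=6) ⇒ PS; edges |P|=3, |S|=3
  updated: d(C,PS)=27/2, d(D,PS)=18
2. join C+PS (d=27/2) ⇒ CPS; edges |C|=27/4, |PS|=15/4
  updated: d(CPS,D)=53/3
3. join CPS+D (d=53/3) ⇒ CDPS; edges |CPS|=25/12, |D|=53/6
final tree: ((C:27/4,(P:3,S:3):15/4):25/12,D:53/6)
total length: 329/12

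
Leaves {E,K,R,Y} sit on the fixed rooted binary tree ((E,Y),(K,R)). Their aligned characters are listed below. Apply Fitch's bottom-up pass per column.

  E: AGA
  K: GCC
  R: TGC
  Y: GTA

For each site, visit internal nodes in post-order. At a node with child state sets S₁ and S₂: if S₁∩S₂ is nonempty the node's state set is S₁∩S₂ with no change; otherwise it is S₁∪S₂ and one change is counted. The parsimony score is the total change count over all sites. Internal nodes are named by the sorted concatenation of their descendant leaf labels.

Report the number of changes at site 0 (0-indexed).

site 0, node EY: E={A} ∪ Y={G} → {A,G} (+1)
site 0, node KR: K={G} ∪ R={T} → {G,T} (+1)
site 0, node EKRY: EY={A,G} ∩ KR={G,T} → {G} (+0)
site 1, node EY: E={G} ∪ Y={T} → {G,T} (+1)
site 1, node KR: K={C} ∪ R={G} → {C,G} (+1)
site 1, node EKRY: EY={G,T} ∩ KR={C,G} → {G} (+0)
site 2, node EY: E={A} ∩ Y={A} → {A} (+0)
site 2, node KR: K={C} ∩ R={C} → {C} (+0)
site 2, node EKRY: EY={A} ∪ KR={C} → {A,C} (+1)
per-site changes: [2, 2, 1]; total = 5

2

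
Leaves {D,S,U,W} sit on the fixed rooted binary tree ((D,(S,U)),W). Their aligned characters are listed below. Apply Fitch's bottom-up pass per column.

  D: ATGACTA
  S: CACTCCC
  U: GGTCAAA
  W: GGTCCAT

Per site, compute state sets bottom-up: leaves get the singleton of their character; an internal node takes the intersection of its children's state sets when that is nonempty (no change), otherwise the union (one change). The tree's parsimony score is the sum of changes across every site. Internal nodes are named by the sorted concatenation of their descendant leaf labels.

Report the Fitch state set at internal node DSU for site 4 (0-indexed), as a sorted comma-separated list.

C

SU@0: {C} ∪ {G} = {C,G} (union, +1)
DSU@0: {A} ∪ {C,G} = {A,C,G} (union, +1)
DSUW@0: {A,C,G} ∩ {G} = {G} (intersection, +0)
SU@1: {A} ∪ {G} = {A,G} (union, +1)
DSU@1: {T} ∪ {A,G} = {A,G,T} (union, +1)
DSUW@1: {A,G,T} ∩ {G} = {G} (intersection, +0)
SU@2: {C} ∪ {T} = {C,T} (union, +1)
DSU@2: {G} ∪ {C,T} = {C,G,T} (union, +1)
DSUW@2: {C,G,T} ∩ {T} = {T} (intersection, +0)
SU@3: {T} ∪ {C} = {C,T} (union, +1)
DSU@3: {A} ∪ {C,T} = {A,C,T} (union, +1)
DSUW@3: {A,C,T} ∩ {C} = {C} (intersection, +0)
SU@4: {C} ∪ {A} = {A,C} (union, +1)
DSU@4: {C} ∩ {A,C} = {C} (intersection, +0)
DSUW@4: {C} ∩ {C} = {C} (intersection, +0)
SU@5: {C} ∪ {A} = {A,C} (union, +1)
DSU@5: {T} ∪ {A,C} = {A,C,T} (union, +1)
DSUW@5: {A,C,T} ∩ {A} = {A} (intersection, +0)
SU@6: {C} ∪ {A} = {A,C} (union, +1)
DSU@6: {A} ∩ {A,C} = {A} (intersection, +0)
DSUW@6: {A} ∪ {T} = {A,T} (union, +1)
per-site changes: [2, 2, 2, 2, 1, 2, 2]; total = 13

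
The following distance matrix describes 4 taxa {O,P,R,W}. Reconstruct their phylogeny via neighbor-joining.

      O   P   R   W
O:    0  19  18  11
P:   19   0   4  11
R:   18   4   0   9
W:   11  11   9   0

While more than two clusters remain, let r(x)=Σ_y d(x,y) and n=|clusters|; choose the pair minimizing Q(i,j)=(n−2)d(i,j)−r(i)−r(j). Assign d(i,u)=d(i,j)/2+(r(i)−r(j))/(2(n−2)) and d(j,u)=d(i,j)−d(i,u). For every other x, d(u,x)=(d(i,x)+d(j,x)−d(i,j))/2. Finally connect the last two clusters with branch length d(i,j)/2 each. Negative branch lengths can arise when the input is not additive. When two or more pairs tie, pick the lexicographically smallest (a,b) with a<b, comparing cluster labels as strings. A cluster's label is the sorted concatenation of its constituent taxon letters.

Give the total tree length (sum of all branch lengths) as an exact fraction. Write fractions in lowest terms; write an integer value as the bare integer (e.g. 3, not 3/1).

iteration 1: select O,W (d=11, Q=-57); attach at lengths (39/4, 5/4); label the merged cluster OW
  updated: d(OW,P)=19/2, d(OW,R)=8
iteration 2: select OW,P (d=19/2, Q=-43/2); attach at lengths (27/4, 11/4); label the merged cluster OPW
  updated: d(OPW,R)=5/4
iteration 3: select OPW,R (d=5/4); attach at lengths (5/8, 5/8); label the merged cluster OPRW
final tree: (((O:39/4,W:5/4):27/4,P:11/4):5/8,R:5/8)
total length: 87/4

87/4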